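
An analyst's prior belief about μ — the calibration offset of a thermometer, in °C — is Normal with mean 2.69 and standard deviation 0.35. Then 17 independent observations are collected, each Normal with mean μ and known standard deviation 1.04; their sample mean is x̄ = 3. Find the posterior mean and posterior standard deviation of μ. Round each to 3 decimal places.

Posterior mean ≈ 2.894; posterior SD ≈ 0.205

With known σ, the Normal prior is conjugate. Weight on the data is w = (n/σ²)/(n/σ² + 1/τ₀²) = 15.7175/(15.7175+8.16327) = 0.65817.
Posterior mean = w·x̄ + (1−w)·μ₀ = 0.65817·3 + 0.34183·2.69 = 2.894. Posterior variance = 1/(15.7175+8.16327) = 0.0418748, so SD = 0.205.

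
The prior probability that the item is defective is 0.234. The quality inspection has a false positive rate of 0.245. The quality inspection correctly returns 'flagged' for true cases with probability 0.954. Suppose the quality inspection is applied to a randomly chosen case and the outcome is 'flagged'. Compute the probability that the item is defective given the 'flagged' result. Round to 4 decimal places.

Let H be the event that the item is defective. P(H) = 0.234, so P(¬H) = 0.766. With E the 'flagged' result, P(E|H) = 0.954 and P(E|¬H) = 0.245.
P(E) = 0.954·0.234 + 0.245·0.766 = 0.22324 + 0.18767 = 0.41091.
By Bayes' theorem, P(H|E) = 0.22324 / 0.41091 = 0.5433.

P(H | E) ≈ 0.5433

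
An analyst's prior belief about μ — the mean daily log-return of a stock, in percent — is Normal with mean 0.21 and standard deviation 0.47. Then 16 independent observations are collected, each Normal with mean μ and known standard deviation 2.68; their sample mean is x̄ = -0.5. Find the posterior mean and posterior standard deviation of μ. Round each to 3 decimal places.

Posterior mean ≈ -0.024; posterior SD ≈ 0.385

Prior precision 1/τ₀² = 1/0.47² = 4.52694; data precision n/σ² = 16/2.68² = 2.22767.
Posterior precision = 4.52694 + 2.22767 = 6.75460, giving posterior SD = 1/√6.75460 = 0.385.
Posterior mean = (4.52694·0.21 + 2.22767·-0.5) / 6.75460 = -0.024.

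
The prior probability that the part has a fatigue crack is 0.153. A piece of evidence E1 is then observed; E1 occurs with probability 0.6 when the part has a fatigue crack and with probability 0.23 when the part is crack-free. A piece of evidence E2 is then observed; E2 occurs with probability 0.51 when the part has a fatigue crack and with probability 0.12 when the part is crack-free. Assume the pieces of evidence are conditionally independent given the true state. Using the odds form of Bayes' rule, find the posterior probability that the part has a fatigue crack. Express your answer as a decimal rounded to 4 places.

Posterior probability ≈ 0.6670

Prior odds = 0.153/(1−0.153) = 0.18064.
Likelihood ratio for E1 = 0.6/0.23 = 2.6087.
Likelihood ratio for E2 = 0.51/0.12 = 4.2500.
Posterior odds = prior odds × LR₁ × LR₂ = 2.0027.
Posterior probability = odds/(1+odds) = 2.0027/3.0027 = 0.6670.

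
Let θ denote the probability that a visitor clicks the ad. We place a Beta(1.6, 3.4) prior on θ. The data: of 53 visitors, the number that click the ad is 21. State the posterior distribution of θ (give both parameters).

The binomial likelihood is conjugate to the Beta prior: with 21 successes and 32 failures, the posterior is Beta(1.6+21, 3.4+32) = Beta(22.6, 35.4).

Posterior: Beta(22.6, 35.4)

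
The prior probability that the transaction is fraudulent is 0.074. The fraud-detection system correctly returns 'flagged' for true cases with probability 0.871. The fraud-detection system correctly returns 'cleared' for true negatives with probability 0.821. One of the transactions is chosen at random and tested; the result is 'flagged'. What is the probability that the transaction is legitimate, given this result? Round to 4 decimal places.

Let H be the event that the transaction is fraudulent. P(H) = 0.074, so P(¬H) = 0.926. With E the 'flagged' result, P(E|H) = 0.871 and P(E|¬H) = 0.179.
P(E) = 0.871·0.074 + 0.179·0.926 = 0.064454 + 0.16575 = 0.23021.
By Bayes' theorem, P(H|E) = 0.064454 / 0.23021 = 0.2800. Hence P(¬H|E) = 1 − 0.2800 = 0.7200.

P(¬H | E) ≈ 0.7200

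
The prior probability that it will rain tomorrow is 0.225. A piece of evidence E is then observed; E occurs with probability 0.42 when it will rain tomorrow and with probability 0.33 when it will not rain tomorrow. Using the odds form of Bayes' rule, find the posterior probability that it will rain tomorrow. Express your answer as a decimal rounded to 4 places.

Prior odds = 0.225/(1−0.225) = 0.29032. In log-odds, ln(0.29032) = -1.2368.
Add log likelihood ratio: ln(1.2727) = 0.24116.
Posterior log-odds = -0.99560, so posterior odds = exp(-0.99560) = 0.36950. Converting, P(H|E) = 0.36950/1.3695 = 0.2698.

Posterior probability ≈ 0.2698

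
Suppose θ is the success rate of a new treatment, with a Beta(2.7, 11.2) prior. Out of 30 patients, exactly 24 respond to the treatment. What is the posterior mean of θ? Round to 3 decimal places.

The binomial likelihood is conjugate to the Beta prior: with 24 successes and 6 failures, the posterior is Beta(2.7+24, 11.2+6) = Beta(26.7, 17.2).
Posterior mean = α/(α+β) = 26.7/43.9 = 0.608.

Posterior mean ≈ 0.608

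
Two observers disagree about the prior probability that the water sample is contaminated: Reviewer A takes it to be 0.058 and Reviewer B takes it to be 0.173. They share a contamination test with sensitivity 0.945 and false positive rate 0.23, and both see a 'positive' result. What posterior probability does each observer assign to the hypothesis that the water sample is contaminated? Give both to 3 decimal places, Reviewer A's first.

Reviewer A: 0.202; Reviewer B: 0.462

P('+'|H) = 0.945, P('+'|¬H) = 0.23.
Reviewer A: numerator 0.945·0.058 = 0.054810; evidence = 0.054810+0.23·0.942 = 0.27147; posterior = 0.202.
Reviewer B: numerator 0.945·0.173 = 0.16348; evidence = 0.16348+0.23·0.827 = 0.35369; posterior = 0.462.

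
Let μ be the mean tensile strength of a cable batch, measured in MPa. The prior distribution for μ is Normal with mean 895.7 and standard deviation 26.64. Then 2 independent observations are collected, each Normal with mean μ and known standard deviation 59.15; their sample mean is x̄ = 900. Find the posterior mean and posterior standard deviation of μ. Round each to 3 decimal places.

Prior precision 1/τ₀² = 1/26.64² = 0.00140907; data precision n/σ² = 2/59.15² = 0.00057164.
Posterior precision = 0.00140907 + 0.00057164 = 0.00198070, giving posterior SD = 1/√0.00198070 = 22.469.
Posterior mean = (0.00140907·895.7 + 0.00057164·900) / 0.00198070 = 896.941.

Posterior mean ≈ 896.941; posterior SD ≈ 22.469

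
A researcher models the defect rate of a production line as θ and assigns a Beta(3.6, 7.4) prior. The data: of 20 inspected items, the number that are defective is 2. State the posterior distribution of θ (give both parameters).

Observing 2 successes and 18 failures updates Beta(3.6, 7.4) by adding the success and failure counts to the two shape parameters: α = 3.6+2 = 5.6, β = 7.4+18 = 25.4.

Posterior: Beta(5.6, 25.4)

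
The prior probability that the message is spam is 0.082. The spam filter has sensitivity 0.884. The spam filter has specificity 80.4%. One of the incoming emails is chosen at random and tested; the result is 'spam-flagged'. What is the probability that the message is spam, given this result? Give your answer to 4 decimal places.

P(H | E) ≈ 0.2872

Let H be the event that the message is spam. P(H) = 0.082, so P(¬H) = 0.918. With E the 'spam-flagged' result, P(E|H) = 0.884 and P(E|¬H) = 0.196.
P(E) = 0.884·0.082 + 0.196·0.918 = 0.072488 + 0.17993 = 0.25242.
By Bayes' theorem, P(H|E) = 0.072488 / 0.25242 = 0.2872.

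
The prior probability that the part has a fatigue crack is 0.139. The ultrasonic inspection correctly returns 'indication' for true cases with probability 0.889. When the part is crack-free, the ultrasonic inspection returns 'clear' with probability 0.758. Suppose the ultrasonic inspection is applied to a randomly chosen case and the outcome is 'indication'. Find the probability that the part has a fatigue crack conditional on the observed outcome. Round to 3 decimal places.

P(H | E) ≈ 0.372

Let H be the event that the part has a fatigue crack. P(H) = 0.139, so P(¬H) = 0.861. With E the 'indication' result, P(E|H) = 0.889 and P(E|¬H) = 0.242.
P(E) = 0.889·0.139 + 0.242·0.861 = 0.12357 + 0.20836 = 0.33193.
By Bayes' theorem, P(H|E) = 0.12357 / 0.33193 = 0.372.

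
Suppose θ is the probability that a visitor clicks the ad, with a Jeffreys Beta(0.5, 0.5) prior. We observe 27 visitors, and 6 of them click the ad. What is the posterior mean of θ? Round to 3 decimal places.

Posterior mean ≈ 0.232

Observing 6 successes and 21 failures updates Beta(0.5, 0.5) by adding the success and failure counts to the two shape parameters: α = 0.5+6 = 6.5, β = 0.5+21 = 21.5.
E[θ | data] = 6.5/(6.5+21.5) = 0.232.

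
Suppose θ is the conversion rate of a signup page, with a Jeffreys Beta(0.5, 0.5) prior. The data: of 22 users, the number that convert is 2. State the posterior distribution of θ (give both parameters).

Posterior: Beta(2.5, 20.5)

Observing 2 successes and 20 failures updates Beta(0.5, 0.5) by adding the success and failure counts to the two shape parameters: α = 0.5+2 = 2.5, β = 0.5+20 = 20.5.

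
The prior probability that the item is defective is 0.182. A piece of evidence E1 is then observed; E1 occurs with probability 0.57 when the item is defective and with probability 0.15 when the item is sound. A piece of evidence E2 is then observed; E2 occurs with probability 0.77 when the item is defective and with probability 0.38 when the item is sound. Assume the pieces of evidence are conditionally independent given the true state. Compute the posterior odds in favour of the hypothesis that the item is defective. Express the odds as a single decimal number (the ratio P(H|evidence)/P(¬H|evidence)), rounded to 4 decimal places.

Posterior odds ≈ 1.7132

Prior odds = 0.182/(1−0.182) = 0.22249. In log-odds, ln(0.22249) = -1.5029.
Add log likelihood ratios: ln(3.8000) + ln(2.0263) = 2.0412.
Posterior log-odds = 0.53836, so posterior odds = exp(0.53836) = 1.7132.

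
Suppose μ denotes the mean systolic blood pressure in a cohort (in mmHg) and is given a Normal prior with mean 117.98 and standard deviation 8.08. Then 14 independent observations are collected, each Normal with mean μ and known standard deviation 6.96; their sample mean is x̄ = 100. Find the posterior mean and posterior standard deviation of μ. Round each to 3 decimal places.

With known σ, the Normal prior is conjugate. Weight on the data is w = (n/σ²)/(n/σ² + 1/τ₀²) = 0.289008/(0.289008+0.0153171) = 0.94967.
Posterior mean = w·x̄ + (1−w)·μ₀ = 0.94967·100 + 0.050331·117.98 = 100.905. Posterior variance = 1/(0.289008+0.0153171) = 3.28596, so SD = 1.813.

Posterior mean ≈ 100.905; posterior SD ≈ 1.813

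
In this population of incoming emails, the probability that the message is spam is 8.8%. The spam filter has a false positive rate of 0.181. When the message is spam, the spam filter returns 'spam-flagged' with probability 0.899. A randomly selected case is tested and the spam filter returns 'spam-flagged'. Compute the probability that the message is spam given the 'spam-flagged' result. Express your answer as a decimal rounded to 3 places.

Let H be the event that the message is spam. P(H) = 0.088, so P(¬H) = 0.912. With E the 'spam-flagged' result, P(E|H) = 0.899 and P(E|¬H) = 0.181.
P(E) = 0.899·0.088 + 0.181·0.912 = 0.079112 + 0.16507 = 0.24418.
By Bayes' theorem, P(H|E) = 0.079112 / 0.24418 = 0.324.

P(H | E) ≈ 0.324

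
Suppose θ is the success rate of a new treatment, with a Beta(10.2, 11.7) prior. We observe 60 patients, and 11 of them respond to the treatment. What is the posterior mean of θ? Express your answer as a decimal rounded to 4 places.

Posterior mean ≈ 0.2589

The binomial likelihood is conjugate to the Beta prior: with 11 successes and 49 failures, the posterior is Beta(10.2+11, 11.7+49) = Beta(21.2, 60.7).
E[θ | data] = 21.2/(21.2+60.7) = 0.2589.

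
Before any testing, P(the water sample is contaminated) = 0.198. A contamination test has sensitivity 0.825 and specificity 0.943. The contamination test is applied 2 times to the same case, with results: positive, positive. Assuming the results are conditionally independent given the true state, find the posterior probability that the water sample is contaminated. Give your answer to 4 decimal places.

Posterior P(H) ≈ 0.9810

Let H be the event that the water sample is contaminated; start with P(H) = 0.198. P('positive'|H) = 0.825, P('positive'|¬H) = 0.057.
Update on result 1 ('positive'): P(H) ← 0.825·0.1980 / (0.825·0.1980 + 0.057·0.8020) = 0.16335/0.20906 = 0.7813.
Update on result 2 ('positive'): P(H) ← 0.825·0.7813 / (0.825·0.7813 + 0.057·0.2187) = 0.64461/0.65707 = 0.9810.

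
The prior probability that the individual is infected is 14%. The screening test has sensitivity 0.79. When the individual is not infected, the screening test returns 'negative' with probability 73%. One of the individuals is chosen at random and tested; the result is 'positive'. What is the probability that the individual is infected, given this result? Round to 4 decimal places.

P(H | E) ≈ 0.3226

Let H be the event that the individual is infected. P(H) = 0.14, so P(¬H) = 0.86. With E the 'positive' result, P(E|H) = 0.79 and P(E|¬H) = 0.27.
P(E) = 0.79·0.14 + 0.27·0.86 = 0.11060 + 0.23220 = 0.34280.
By Bayes' theorem, P(H|E) = 0.11060 / 0.34280 = 0.3226.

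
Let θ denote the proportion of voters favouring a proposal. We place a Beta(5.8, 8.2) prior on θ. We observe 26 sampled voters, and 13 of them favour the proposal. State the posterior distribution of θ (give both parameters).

The binomial likelihood is conjugate to the Beta prior: with 13 successes and 13 failures, the posterior is Beta(5.8+13, 8.2+13) = Beta(18.8, 21.2).

Posterior: Beta(18.8, 21.2)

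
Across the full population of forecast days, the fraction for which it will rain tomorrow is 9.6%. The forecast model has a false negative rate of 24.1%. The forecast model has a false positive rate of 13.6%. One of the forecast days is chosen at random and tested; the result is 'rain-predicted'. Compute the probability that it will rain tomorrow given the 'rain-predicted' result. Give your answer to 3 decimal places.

P(H | E) ≈ 0.372

Let H be the event that it will rain tomorrow. P(H) = 0.096, so P(¬H) = 0.904. With E the 'rain-predicted' result, P(E|H) = 0.759 and P(E|¬H) = 0.136.
P(E) = 0.759·0.096 + 0.136·0.904 = 0.072864 + 0.12294 = 0.19581.
By Bayes' theorem, P(H|E) = 0.072864 / 0.19581 = 0.372.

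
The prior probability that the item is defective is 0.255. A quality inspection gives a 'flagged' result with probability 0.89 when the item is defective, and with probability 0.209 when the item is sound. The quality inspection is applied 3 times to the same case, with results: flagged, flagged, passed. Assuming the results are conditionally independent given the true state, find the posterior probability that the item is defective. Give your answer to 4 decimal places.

Posterior P(H) ≈ 0.4633

With H the event that the item is defective, the joint likelihood of the observed sequence is P(data|H) = 0.89·0.89·0.11 = 0.087131 and P(data|¬H) = 0.209·0.209·0.791 = 0.034552.
Bayes: P(H|data) = 0.255·0.087131 / (0.255·0.087131 + 0.745·0.034552) = 0.022218/0.047959 = 0.4633.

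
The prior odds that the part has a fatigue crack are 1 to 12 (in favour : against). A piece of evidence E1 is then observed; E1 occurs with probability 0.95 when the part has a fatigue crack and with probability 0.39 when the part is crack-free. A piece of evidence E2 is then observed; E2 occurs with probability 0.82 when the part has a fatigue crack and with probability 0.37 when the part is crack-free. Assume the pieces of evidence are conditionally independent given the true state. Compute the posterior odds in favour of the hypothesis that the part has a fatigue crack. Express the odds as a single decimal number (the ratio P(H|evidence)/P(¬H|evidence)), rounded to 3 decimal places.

Prior odds = 1/12 = 0.083333. In log-odds, ln(0.083333) = -2.4849.
Add log likelihood ratios: ln(2.4359) + ln(2.2162) = 1.6861.
Posterior log-odds = -0.79879, so posterior odds = exp(-0.79879) = 0.44987.

Posterior odds ≈ 0.450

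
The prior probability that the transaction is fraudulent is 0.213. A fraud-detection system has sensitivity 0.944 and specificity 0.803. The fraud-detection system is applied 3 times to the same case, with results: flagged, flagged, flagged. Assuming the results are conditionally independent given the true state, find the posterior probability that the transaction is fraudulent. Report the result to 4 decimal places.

Posterior P(H) ≈ 0.9675

Let H be the event that the transaction is fraudulent; start with P(H) = 0.213. P('flagged'|H) = 0.944, P('flagged'|¬H) = 0.197.
Update on result 1 ('flagged'): P(H) ← 0.944·0.2130 / (0.944·0.2130 + 0.197·0.7870) = 0.20107/0.35611 = 0.5646.
Update on result 2 ('flagged'): P(H) ← 0.944·0.5646 / (0.944·0.5646 + 0.197·0.4354) = 0.53301/0.61878 = 0.8614.
Update on result 3 ('flagged'): P(H) ← 0.944·0.8614 / (0.944·0.8614 + 0.197·0.1386) = 0.81316/0.84046 = 0.9675.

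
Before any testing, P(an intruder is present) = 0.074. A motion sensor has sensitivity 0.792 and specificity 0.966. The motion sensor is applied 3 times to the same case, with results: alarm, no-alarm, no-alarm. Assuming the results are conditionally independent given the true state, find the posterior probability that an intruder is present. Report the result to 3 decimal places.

Let H be the event that an intruder is present; start with P(H) = 0.074. P('alarm'|H) = 0.792, P('alarm'|¬H) = 0.034.
Update on result 1 ('alarm'): P(H) ← 0.792·0.0740 / (0.792·0.0740 + 0.034·0.9260) = 0.058608/0.090092 = 0.6505.
Update on result 2 ('no-alarm'): P(H) ← 0.208·0.6505 / (0.208·0.6505 + 0.966·0.3495) = 0.13531/0.47289 = 0.2861.
Update on result 3 ('no-alarm'): P(H) ← 0.208·0.2861 / (0.208·0.2861 + 0.966·0.7139) = 0.059516/0.74911 = 0.0794.

Posterior P(H) ≈ 0.079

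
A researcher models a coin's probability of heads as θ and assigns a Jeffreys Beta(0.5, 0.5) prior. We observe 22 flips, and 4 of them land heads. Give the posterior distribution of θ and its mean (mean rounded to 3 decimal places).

Posterior: Beta(4.5, 18.5); mean ≈ 0.196

Observing 4 successes and 18 failures updates Beta(0.5, 0.5) by adding the success and failure counts to the two shape parameters: α = 0.5+4 = 4.5, β = 0.5+18 = 18.5.
E[θ | data] = 4.5/(4.5+18.5) = 0.196.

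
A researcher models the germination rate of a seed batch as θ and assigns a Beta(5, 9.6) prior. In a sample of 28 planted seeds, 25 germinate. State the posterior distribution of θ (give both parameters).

Posterior: Beta(30, 12.6)

Observing 25 successes and 3 failures updates Beta(5, 9.6) by adding the success and failure counts to the two shape parameters: α = 5+25 = 30, β = 9.6+3 = 12.6.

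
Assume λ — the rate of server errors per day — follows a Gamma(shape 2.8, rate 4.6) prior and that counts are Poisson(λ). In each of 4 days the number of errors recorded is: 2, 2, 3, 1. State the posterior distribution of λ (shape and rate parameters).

Posterior: Gamma(shape=10.8, rate=8.6)

Total count ∑xᵢ = 8 over n = 4 days.
Gamma is conjugate to the Poisson likelihood: posterior is Gamma(shape = 2.8+8 = 10.8, rate = 4.6+4 = 8.6).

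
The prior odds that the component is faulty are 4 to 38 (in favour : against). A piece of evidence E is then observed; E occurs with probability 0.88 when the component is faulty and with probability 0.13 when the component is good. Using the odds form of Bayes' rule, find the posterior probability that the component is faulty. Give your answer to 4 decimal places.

Posterior probability ≈ 0.4161

Prior odds = 4/38 = 0.10526. In log-odds, ln(0.10526) = -2.2513.
Add log likelihood ratio: ln(6.7692) = 1.9124.
Posterior log-odds = -0.33890, so posterior odds = exp(-0.33890) = 0.71255. Converting, P(H|E) = 0.71255/1.7126 = 0.4161.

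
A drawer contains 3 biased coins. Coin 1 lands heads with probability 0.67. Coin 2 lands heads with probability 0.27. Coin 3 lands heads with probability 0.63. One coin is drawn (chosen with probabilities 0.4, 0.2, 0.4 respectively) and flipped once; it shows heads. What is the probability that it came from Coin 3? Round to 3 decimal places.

P(heads|C1) = 0.67; P(heads|C2) = 0.27; P(heads|C3) = 0.63.
Prior × likelihood for each source: 0.4·0.67=0.2680, 0.2·0.27=0.05400, 0.4·0.63=0.2520. Summing gives P(heads) = 0.57400.
P(Coin 3 | heads) = 0.2520 / 0.57400 = 0.439.

Posterior probability ≈ 0.439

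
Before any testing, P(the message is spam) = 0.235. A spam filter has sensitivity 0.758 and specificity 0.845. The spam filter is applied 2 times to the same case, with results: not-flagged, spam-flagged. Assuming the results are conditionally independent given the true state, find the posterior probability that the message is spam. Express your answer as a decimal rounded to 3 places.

Let H be the event that the message is spam; start with P(H) = 0.235. P('spam-flagged'|H) = 0.758, P('spam-flagged'|¬H) = 0.155.
Update on result 1 ('not-flagged'): P(H) ← 0.242·0.2350 / (0.242·0.2350 + 0.845·0.7650) = 0.056870/0.70330 = 0.0809.
Update on result 2 ('spam-flagged'): P(H) ← 0.758·0.0809 / (0.758·0.0809 + 0.155·0.9191) = 0.061294/0.20376 = 0.3008.

Posterior P(H) ≈ 0.301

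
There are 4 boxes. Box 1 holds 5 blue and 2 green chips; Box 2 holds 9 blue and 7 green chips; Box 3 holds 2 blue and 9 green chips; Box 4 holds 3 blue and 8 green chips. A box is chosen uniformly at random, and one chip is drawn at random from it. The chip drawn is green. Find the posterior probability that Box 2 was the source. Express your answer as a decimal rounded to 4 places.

Posterior probability ≈ 0.1928

Tabulate prior·likelihood by source: [1] prior 0.25, lik 0.2857, product 0.07143; [2] prior 0.25, lik 0.4375, product 0.1094; [3] prior 0.25, lik 0.8182, product 0.2045; [4] prior 0.25, lik 0.7273, product 0.1818.
Normalizing constant = 0.56717; the posterior for Box 2 is its product over the sum, 0.1094/0.56717 = 0.1928.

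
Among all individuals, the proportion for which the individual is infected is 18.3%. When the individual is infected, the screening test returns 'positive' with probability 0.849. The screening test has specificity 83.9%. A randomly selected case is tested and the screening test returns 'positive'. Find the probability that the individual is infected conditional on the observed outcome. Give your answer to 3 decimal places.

P(H | E) ≈ 0.542

Let H be the event that the individual is infected. P(H) = 0.183, so P(¬H) = 0.817. With E the 'positive' result, P(E|H) = 0.849 and P(E|¬H) = 0.161.
P(E) = 0.849·0.183 + 0.161·0.817 = 0.15537 + 0.13154 = 0.28690.
By Bayes' theorem, P(H|E) = 0.15537 / 0.28690 = 0.542.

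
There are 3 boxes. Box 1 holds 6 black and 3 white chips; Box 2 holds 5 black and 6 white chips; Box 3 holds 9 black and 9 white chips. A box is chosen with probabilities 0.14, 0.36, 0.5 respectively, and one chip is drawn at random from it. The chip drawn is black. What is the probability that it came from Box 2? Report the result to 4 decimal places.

Tabulate prior·likelihood by source: [1] prior 0.14, lik 0.6667, product 0.09333; [2] prior 0.36, lik 0.4545, product 0.1636; [3] prior 0.5, lik 0.5, product 0.2500.
Normalizing constant = 0.50697; the posterior for Box 2 is its product over the sum, 0.1636/0.50697 = 0.3228.

Posterior probability ≈ 0.3228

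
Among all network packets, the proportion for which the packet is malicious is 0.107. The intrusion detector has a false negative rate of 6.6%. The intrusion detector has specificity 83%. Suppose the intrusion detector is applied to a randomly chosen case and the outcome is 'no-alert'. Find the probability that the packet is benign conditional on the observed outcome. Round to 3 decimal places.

P(¬H | E) ≈ 0.991

Write H for 'the packet is malicious'. Prior odds H:¬H = 0.107/0.893 = 0.11982. For the 'no-alert' outcome, the likelihood ratio is 0.066/0.83 = 0.079518.
Posterior odds = 0.11982 × 0.079518 = 0.0095279, so P(H|E) = 0.0095279/(1+0.0095279) = 0.009. Then P(¬H|E) = 1 − 0.009 = 0.991.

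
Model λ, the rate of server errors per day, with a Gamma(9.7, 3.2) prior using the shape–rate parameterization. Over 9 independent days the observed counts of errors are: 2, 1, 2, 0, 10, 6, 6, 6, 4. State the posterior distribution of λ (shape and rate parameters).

Posterior: Gamma(shape=46.7, rate=12.2)

The Poisson likelihood adds the total count to the shape and the number of exposure periods to the rate. Here ∑xᵢ = 37 and n = 9, so shape 9.7→46.7 and rate 3.2→12.2.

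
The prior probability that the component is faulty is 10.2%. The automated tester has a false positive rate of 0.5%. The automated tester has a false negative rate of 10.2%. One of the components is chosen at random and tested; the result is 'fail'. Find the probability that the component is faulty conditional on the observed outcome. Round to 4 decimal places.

P(H | E) ≈ 0.9533

Let H be the event that the component is faulty. P(H) = 0.102, so P(¬H) = 0.898. With E the 'fail' result, P(E|H) = 0.898 and P(E|¬H) = 0.005.
P(E) = 0.898·0.102 + 0.005·0.898 = 0.091596 + 0.0044900 = 0.096086.
By Bayes' theorem, P(H|E) = 0.091596 / 0.096086 = 0.9533.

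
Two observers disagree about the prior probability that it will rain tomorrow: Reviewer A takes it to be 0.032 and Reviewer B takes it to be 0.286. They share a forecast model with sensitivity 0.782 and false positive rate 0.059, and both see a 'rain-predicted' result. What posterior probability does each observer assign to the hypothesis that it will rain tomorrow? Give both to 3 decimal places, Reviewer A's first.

The likelihood ratio for a 'rain-predicted' result is 0.782/0.059 = 13.254.
Reviewer A: prior odds 0.032/0.968 = 0.033058; posterior odds 0.43816; posterior probability 0.305.
Reviewer B: prior odds 0.286/0.714 = 0.40056; posterior odds 5.3091; posterior probability 0.841.

Reviewer A: 0.305; Reviewer B: 0.841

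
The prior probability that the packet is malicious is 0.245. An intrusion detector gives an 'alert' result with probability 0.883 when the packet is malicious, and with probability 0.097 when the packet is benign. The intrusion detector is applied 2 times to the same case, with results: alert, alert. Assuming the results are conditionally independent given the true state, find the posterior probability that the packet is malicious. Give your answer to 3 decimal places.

Posterior P(H) ≈ 0.964

Let H be the event that the packet is malicious; start with P(H) = 0.245. P('alert'|H) = 0.883, P('alert'|¬H) = 0.097.
Update on result 1 ('alert'): P(H) ← 0.883·0.2450 / (0.883·0.2450 + 0.097·0.7550) = 0.21633/0.28957 = 0.7471.
Update on result 2 ('alert'): P(H) ← 0.883·0.7471 / (0.883·0.7471 + 0.097·0.2529) = 0.65968/0.68421 = 0.9641.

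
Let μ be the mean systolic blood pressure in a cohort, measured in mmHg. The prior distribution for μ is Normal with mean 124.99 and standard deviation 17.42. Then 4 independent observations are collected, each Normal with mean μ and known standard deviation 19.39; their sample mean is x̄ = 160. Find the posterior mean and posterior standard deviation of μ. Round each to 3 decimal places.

Posterior mean ≈ 151.720; posterior SD ≈ 8.471

Prior precision 1/τ₀² = 1/17.42² = 0.00329537; data precision n/σ² = 4/19.39² = 0.0106391.
Posterior precision = 0.00329537 + 0.0106391 = 0.0139345, giving posterior SD = 1/√0.0139345 = 8.471.
Posterior mean = (0.00329537·124.99 + 0.0106391·160) / 0.0139345 = 151.720.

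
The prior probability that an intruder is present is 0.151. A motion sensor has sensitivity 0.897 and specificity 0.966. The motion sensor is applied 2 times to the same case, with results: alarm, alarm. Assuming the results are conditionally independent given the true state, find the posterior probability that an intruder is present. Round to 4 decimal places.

Posterior P(H) ≈ 0.9920

Let H be the event that an intruder is present; start with P(H) = 0.151. P('alarm'|H) = 0.897, P('alarm'|¬H) = 0.034.
Update on result 1 ('alarm'): P(H) ← 0.897·0.1510 / (0.897·0.1510 + 0.034·0.8490) = 0.13545/0.16431 = 0.8243.
Update on result 2 ('alarm'): P(H) ← 0.897·0.8243 / (0.897·0.8243 + 0.034·0.1757) = 0.73942/0.74539 = 0.9920.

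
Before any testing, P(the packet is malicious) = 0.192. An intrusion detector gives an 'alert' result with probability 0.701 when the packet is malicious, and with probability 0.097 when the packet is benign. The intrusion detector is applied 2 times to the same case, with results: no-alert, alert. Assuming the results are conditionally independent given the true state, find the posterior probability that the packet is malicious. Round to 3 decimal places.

Posterior P(H) ≈ 0.362

With H the event that the packet is malicious, the joint likelihood of the observed sequence is P(data|H) = 0.299·0.701 = 0.20960 and P(data|¬H) = 0.903·0.097 = 0.087591.
Bayes: P(H|data) = 0.192·0.20960 / (0.192·0.20960 + 0.808·0.087591) = 0.040243/0.11102 = 0.3625.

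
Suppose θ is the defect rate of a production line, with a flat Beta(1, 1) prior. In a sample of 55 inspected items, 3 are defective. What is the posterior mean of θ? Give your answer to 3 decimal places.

Posterior mean ≈ 0.070

Observing 3 successes and 52 failures updates Beta(1, 1) by adding the success and failure counts to the two shape parameters: α = 1+3 = 4, β = 1+52 = 53.
E[θ | data] = 4/(4+53) = 0.070.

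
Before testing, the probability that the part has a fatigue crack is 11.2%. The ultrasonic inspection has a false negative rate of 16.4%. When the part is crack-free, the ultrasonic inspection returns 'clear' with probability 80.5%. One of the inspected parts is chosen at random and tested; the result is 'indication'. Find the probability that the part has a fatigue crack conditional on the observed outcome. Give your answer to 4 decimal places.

P(H | E) ≈ 0.3510

Write H for 'the part has a fatigue crack'. Prior odds H:¬H = 0.112/0.888 = 0.12613. For the 'indication' outcome, the likelihood ratio is 0.836/0.195 = 4.2872.
Posterior odds = 0.12613 × 4.2872 = 0.54073, so P(H|E) = 0.54073/(1+0.54073) = 0.3510.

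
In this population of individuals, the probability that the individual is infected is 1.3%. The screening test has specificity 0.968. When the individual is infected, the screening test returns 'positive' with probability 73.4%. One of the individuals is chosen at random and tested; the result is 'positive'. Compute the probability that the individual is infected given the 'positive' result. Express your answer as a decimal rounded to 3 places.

P(H | E) ≈ 0.232

Let H be the event that the individual is infected. P(H) = 0.013, so P(¬H) = 0.987. With E the 'positive' result, P(E|H) = 0.734 and P(E|¬H) = 0.032.
P(E) = 0.734·0.013 + 0.032·0.987 = 0.0095420 + 0.031584 = 0.041126.
By Bayes' theorem, P(H|E) = 0.0095420 / 0.041126 = 0.232.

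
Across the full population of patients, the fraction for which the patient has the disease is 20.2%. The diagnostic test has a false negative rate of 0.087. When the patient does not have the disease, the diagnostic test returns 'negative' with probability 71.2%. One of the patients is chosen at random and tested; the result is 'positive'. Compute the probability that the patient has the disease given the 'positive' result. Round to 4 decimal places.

P(H | E) ≈ 0.4452

Let H be the event that the patient has the disease. P(H) = 0.202, so P(¬H) = 0.798. With E the 'positive' result, P(E|H) = 0.913 and P(E|¬H) = 0.288.
P(E) = 0.913·0.202 + 0.288·0.798 = 0.18443 + 0.22982 = 0.41425.
By Bayes' theorem, P(H|E) = 0.18443 / 0.41425 = 0.4452.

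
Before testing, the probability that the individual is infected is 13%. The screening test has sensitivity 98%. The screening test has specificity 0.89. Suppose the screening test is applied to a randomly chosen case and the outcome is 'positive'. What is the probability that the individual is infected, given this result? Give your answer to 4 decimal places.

Let H be the event that the individual is infected. P(H) = 0.13, so P(¬H) = 0.87. With E the 'positive' result, P(E|H) = 0.98 and P(E|¬H) = 0.11.
P(E) = 0.98·0.13 + 0.11·0.87 = 0.12740 + 0.095700 = 0.22310.
By Bayes' theorem, P(H|E) = 0.12740 / 0.22310 = 0.5710.

P(H | E) ≈ 0.5710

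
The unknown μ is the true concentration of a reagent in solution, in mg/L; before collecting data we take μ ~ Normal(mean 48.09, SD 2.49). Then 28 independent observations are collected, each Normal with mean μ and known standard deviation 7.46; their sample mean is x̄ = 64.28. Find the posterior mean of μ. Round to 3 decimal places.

With known σ, the Normal prior is conjugate. Weight on the data is w = (n/σ²)/(n/σ² + 1/τ₀²) = 0.503130/(0.503130+0.161288) = 0.75725.
Posterior mean = w·x̄ + (1−w)·μ₀ = 0.75725·64.28 + 0.24275·48.09 = 60.350.

Posterior mean ≈ 60.350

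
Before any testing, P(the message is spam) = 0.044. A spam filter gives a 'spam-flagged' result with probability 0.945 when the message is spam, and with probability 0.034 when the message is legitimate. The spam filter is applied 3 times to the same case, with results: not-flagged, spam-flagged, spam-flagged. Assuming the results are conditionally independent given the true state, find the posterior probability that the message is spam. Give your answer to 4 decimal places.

With H the event that the message is spam, the joint likelihood of the observed sequence is P(data|H) = 0.055·0.945·0.945 = 0.049116 and P(data|¬H) = 0.966·0.034·0.034 = 0.0011167.
Bayes: P(H|data) = 0.044·0.049116 / (0.044·0.049116 + 0.956·0.0011167) = 0.0021611/0.0032287 = 0.6694.

Posterior P(H) ≈ 0.6694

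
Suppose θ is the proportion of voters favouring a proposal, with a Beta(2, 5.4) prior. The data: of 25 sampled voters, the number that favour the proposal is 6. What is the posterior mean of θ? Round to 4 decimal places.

Posterior mean ≈ 0.2469

The binomial likelihood is conjugate to the Beta prior: with 6 successes and 19 failures, the posterior is Beta(2+6, 5.4+19) = Beta(8, 24.4).
E[θ | data] = 8/(8+24.4) = 0.2469.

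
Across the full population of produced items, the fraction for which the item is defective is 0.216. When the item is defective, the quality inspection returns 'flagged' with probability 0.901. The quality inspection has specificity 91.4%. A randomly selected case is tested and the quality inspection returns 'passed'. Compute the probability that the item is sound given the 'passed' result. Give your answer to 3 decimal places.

P(¬H | E) ≈ 0.971

Write H for 'the item is defective'. Prior odds H:¬H = 0.216/0.784 = 0.27551. For the 'passed' outcome, the likelihood ratio is 0.099/0.914 = 0.10832.
Posterior odds = 0.27551 × 0.10832 = 0.029842, so P(H|E) = 0.029842/(1+0.029842) = 0.029. Then P(¬H|E) = 1 − 0.029 = 0.971.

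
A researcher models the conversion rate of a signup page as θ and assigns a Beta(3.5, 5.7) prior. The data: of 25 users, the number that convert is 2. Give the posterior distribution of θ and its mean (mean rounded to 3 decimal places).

Observing 2 successes and 23 failures updates Beta(3.5, 5.7) by adding the success and failure counts to the two shape parameters: α = 3.5+2 = 5.5, β = 5.7+23 = 28.7.
Posterior mean = α/(α+β) = 5.5/34.2 = 0.161.

Posterior: Beta(5.5, 28.7); mean ≈ 0.161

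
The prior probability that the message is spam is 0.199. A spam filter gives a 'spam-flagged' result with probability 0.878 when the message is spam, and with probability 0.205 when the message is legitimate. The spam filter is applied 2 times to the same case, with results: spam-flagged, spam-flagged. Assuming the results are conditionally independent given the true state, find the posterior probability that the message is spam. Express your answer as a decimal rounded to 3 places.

Posterior P(H) ≈ 0.820

With H the event that the message is spam, the joint likelihood of the observed sequence is P(data|H) = 0.878·0.878 = 0.77088 and P(data|¬H) = 0.205·0.205 = 0.042025.
Bayes: P(H|data) = 0.199·0.77088 / (0.199·0.77088 + 0.801·0.042025) = 0.15341/0.18707 = 0.8201.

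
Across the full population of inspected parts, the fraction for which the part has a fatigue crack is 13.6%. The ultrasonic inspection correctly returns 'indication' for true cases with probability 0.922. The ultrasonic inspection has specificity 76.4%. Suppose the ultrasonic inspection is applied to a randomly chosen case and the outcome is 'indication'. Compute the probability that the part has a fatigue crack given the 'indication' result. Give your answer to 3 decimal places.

Let H be the event that the part has a fatigue crack. P(H) = 0.136, so P(¬H) = 0.864. With E the 'indication' result, P(E|H) = 0.922 and P(E|¬H) = 0.236.
P(E) = 0.922·0.136 + 0.236·0.864 = 0.12539 + 0.20390 = 0.32930.
By Bayes' theorem, P(H|E) = 0.12539 / 0.32930 = 0.381.

P(H | E) ≈ 0.381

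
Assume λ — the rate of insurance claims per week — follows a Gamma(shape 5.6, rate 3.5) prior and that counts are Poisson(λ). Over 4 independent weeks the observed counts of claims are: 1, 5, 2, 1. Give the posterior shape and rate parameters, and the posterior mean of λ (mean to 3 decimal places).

Total count ∑xᵢ = 9 over n = 4 weeks.
Gamma is conjugate to the Poisson likelihood: posterior is Gamma(shape = 5.6+9 = 14.6, rate = 3.5+4 = 7.5).
E[λ | data] = 14.6/7.5 = 1.947.

Posterior: Gamma(shape=14.6, rate=7.5); mean ≈ 1.947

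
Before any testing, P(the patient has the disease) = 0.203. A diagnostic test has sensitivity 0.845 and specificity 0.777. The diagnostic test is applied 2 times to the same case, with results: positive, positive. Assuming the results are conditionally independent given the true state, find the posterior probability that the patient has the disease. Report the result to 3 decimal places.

Posterior P(H) ≈ 0.785

With H the event that the patient has the disease, the joint likelihood of the observed sequence is P(data|H) = 0.845·0.845 = 0.71402 and P(data|¬H) = 0.223·0.223 = 0.049729.
Bayes: P(H|data) = 0.203·0.71402 / (0.203·0.71402 + 0.797·0.049729) = 0.14495/0.18458 = 0.7853.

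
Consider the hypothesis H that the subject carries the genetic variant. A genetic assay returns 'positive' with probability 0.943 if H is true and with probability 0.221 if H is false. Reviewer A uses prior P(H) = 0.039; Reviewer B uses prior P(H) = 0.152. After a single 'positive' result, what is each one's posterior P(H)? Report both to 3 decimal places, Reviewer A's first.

Reviewer A: 0.148; Reviewer B: 0.433

P('+'|H) = 0.943, P('+'|¬H) = 0.221.
Reviewer A: numerator 0.943·0.039 = 0.036777; evidence = 0.036777+0.221·0.961 = 0.24916; posterior = 0.148.
Reviewer B: numerator 0.943·0.152 = 0.14334; evidence = 0.14334+0.221·0.848 = 0.33074; posterior = 0.433.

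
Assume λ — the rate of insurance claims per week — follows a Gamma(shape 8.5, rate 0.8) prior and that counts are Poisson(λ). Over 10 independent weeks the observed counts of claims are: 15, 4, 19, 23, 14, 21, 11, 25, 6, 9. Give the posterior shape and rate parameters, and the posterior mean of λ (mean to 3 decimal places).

The Poisson likelihood adds the total count to the shape and the number of exposure periods to the rate. Here ∑xᵢ = 147 and n = 10, so shape 8.5→155.5 and rate 0.8→10.8.
Posterior mean = shape/rate = 155.5/10.8 = 14.398.

Posterior: Gamma(shape=155.5, rate=10.8); mean ≈ 14.398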